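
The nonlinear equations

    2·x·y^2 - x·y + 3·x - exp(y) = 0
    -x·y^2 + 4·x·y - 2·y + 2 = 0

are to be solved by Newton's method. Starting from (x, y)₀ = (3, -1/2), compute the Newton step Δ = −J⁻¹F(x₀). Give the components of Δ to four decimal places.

(-3.6890, -0.3500)

At (3, -1/2): F = (11.393469, -3.7500).
Jacobian J = [[2·y^2 - y + 3, 4·x·y - x - exp(y)], [-y^2 + 4·y, -2·x·y + 4·x - 2]].
At the point, J = [[4.0000, -9.606531], [-2.2500, 13.0000]] (det J = 30.385306).
Solving J·Δ = −F gives Δ = (-3.6890, -0.3500).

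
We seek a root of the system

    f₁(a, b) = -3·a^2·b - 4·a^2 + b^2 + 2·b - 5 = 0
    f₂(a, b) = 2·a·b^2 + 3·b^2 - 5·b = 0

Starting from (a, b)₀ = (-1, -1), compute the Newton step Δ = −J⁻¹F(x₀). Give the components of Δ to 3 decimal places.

(8.375, 3.250)

At (-1, -1): F = (-7.000, 6.000).
Jacobian J = [[-6·a·b - 8·a, -3·a^2 + 2·b + 2], [2·b^2, 4·a·b + 6·b - 5]].
At the point, J = [[2.000, -3.000], [2.000, -7.000]] (det J = -8.000).
Solving J·Δ = −F gives Δ = (8.375, 3.250).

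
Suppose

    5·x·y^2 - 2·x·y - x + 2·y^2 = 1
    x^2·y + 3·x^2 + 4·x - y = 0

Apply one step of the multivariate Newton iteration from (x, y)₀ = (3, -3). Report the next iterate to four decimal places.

(-0.5529, -3.0986)

At (3, -3): F = (167.0000, 15.0000).
Jacobian J = [[5·y^2 - 2·y - 1, 10·x·y - 2·x + 4·y], [2·x·y + 6·x + 4, x^2 - 1]].
At the point, J = [[50.0000, -108.0000], [4.0000, 8.0000]] (det J = 832.0000).
Solving J·Δ = −F gives Δ = (-3.5529, -0.0986).
Then the next iterate is (x, y)₁ = (-0.5529, -3.0986).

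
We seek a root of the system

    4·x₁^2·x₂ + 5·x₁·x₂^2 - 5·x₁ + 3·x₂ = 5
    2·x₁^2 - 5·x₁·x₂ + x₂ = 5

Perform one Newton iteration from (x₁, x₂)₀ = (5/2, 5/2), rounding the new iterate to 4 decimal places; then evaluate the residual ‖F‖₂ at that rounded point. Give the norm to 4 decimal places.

8.9263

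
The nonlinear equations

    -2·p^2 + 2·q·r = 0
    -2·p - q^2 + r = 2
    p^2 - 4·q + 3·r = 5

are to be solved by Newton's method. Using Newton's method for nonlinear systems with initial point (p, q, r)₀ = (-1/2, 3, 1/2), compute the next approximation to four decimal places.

At (-1/2, 3, 1/2): F = (2.5000, -9.5000, -15.2500).
Jacobian J = [[-4·p, 2·r, 2·q], [-2, -2·q, 1], [2·p, -4, 3]].
At the point, J = [[2.0000, 1.0000, 6.0000], [-2.0000, -6.0000, 1.0000], [-1.0000, -4.0000, 3.0000]] (det J = -11.0000).
Solving J·Δ = −F gives Δ = (-31.1591, 10.1818, 8.2727).
Then the next iterate is (p, q, r)₁ = (-31.6591, 13.1818, 8.7727).

(-31.6591, 13.1818, 8.7727)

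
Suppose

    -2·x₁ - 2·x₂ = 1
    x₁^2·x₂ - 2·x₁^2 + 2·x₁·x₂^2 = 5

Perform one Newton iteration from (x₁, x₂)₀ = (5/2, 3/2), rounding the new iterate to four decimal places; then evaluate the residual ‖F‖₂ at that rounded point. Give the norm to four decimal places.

21.0593

At (5/2, 3/2): F = (-9.0000, 3.1250).
Jacobian J = [[-2, -2], [2·x₁·x₂ - 4·x₁ + 2·x₂^2, x₁^2 + 4·x₁·x₂]].
At the point, J = [[-2.0000, -2.0000], [2.0000, 21.2500]] (det J = -38.5000).
Solving J·Δ = −F gives Δ = (-4.8052, 0.3052).
Then the next iterate is (x₁, x₂)₁ = (-2.3052, 1.8052).
Re-evaluating at (-2.3052, 1.8052): F = (0.0000, -21.059284), so ‖F‖₂ = 21.0593.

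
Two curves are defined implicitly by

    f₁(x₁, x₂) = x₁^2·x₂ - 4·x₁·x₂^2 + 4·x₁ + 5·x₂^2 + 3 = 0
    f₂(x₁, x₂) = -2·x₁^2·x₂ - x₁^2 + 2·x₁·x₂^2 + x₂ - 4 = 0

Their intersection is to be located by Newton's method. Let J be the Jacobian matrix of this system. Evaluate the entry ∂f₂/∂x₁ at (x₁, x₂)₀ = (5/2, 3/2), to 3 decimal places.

-15.500

∂f₂/∂x₁ = -4·x₁·x₂ - 2·x₁ + 2·x₂^2.
At (5/2, 3/2) this is -15.500.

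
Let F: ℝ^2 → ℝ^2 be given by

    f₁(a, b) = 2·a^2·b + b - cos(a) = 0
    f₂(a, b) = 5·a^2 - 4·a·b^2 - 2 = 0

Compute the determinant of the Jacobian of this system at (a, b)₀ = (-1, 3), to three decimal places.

-170.195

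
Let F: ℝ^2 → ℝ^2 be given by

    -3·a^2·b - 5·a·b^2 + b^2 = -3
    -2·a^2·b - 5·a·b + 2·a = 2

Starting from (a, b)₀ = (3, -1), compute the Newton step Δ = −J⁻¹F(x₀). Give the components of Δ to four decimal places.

(-1.2612, 0.3951)

At (3, -1): F = (16.0000, 37.0000).
Jacobian J = [[-6·a·b - 5·b^2, -3·a^2 - 10·a·b + 2·b], [-4·a·b - 5·b + 2, -2·a^2 - 5·a]].
At the point, J = [[13.0000, 1.0000], [19.0000, -33.0000]] (det J = -448.0000).
Solving J·Δ = −F gives Δ = (-1.2612, 0.3951).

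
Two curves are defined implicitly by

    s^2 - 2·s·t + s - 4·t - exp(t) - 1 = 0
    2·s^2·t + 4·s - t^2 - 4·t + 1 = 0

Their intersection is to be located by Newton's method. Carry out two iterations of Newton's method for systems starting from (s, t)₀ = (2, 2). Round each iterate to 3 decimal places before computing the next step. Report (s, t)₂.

(0.484, -0.025)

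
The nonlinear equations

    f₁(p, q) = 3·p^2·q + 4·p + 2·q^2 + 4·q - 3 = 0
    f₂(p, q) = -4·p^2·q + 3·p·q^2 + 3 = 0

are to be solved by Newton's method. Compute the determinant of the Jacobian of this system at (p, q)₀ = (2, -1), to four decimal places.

-4.0000

J = [[6·p·q + 4, 3·p^2 + 4·q + 4], [-8·p·q + 3·q^2, -4·p^2 + 6·p·q]].
At the point, J = [[-8.0000, 12.0000], [19.0000, -28.0000]].
det J = -4.0000.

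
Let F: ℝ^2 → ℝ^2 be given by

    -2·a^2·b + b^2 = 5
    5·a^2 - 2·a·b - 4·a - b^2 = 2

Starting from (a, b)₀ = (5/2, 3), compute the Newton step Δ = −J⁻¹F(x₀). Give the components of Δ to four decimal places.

(-0.7898, -1.5088)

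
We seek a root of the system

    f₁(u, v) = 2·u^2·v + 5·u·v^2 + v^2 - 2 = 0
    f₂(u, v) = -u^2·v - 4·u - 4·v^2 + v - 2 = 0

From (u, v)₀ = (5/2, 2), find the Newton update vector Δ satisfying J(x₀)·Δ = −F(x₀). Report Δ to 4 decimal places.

(-11.4074, 5.7037)

At (5/2, 2): F = (77.0000, -38.5000).
Jacobian J = [[4·u·v + 5·v^2, 2·u^2 + 10·u·v + 2·v], [-2·u·v - 4, -u^2 - 8·v + 1]].
At the point, J = [[40.0000, 66.5000], [-14.0000, -21.2500]] (det J = 81.0000).
Solving J·Δ = −F gives Δ = (-11.4074, 5.7037).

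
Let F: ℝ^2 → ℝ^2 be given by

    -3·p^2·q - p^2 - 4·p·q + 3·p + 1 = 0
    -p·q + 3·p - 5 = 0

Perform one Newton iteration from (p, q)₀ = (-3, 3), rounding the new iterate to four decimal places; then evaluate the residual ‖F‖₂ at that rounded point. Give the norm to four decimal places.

4.7829

At (-3, 3): F = (-62.0000, -5.0000).
Jacobian J = [[-6·p·q - 2·p - 4·q + 3, -3·p^2 - 4·p], [-q + 3, -p]].
At the point, J = [[51.0000, -15.0000], [0.0000, 3.0000]] (det J = 153.0000).
Solving J·Δ = −F gives Δ = (1.7059, 1.6667).
Then the next iterate is (p, q)₁ = (-1.2941, 4.6667).
Re-evaluating at (-1.2941, 4.6667): F = (-3.846184, -2.843124), so ‖F‖₂ = 4.7829.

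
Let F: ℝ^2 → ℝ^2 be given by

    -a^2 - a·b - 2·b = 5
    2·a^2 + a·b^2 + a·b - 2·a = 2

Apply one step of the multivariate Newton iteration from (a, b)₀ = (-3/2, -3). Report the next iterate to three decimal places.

(-0.480, -2.261)

At (-3/2, -3): F = (-5.750, -3.500).
Jacobian J = [[-2·a - b, -a - 2], [4·a + b^2 + b - 2, 2·a·b + a]].
At the point, J = [[6.000, -0.500], [-2.000, 7.500]] (det J = 44.000).
Solving J·Δ = −F gives Δ = (1.020, 0.739).
Then the next iterate is (a, b)₁ = (-0.480, -2.261).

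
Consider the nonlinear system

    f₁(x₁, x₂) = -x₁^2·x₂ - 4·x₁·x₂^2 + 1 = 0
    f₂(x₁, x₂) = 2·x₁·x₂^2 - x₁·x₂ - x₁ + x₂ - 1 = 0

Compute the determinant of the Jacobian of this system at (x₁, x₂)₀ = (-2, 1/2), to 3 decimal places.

3.000

J = [[-2·x₁·x₂ - 4·x₂^2, -x₁^2 - 8·x₁·x₂], [2·x₂^2 - x₂ - 1, 4·x₁·x₂ - x₁ + 1]].
At the point, J = [[1.000, 4.000], [-1.000, -1.000]].
det J = 3.000.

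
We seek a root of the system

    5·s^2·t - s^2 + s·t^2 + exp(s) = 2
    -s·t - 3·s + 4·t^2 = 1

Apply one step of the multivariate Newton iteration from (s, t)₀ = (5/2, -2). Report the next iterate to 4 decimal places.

(1.6440, -1.2781)

At (5/2, -2): F = (-48.567506, 12.5000).
Jacobian J = [[10·s·t - 2·s + t^2 + exp(s), 5·s^2 + 2·s·t], [-t - 3, -s + 8·t]].
At the point, J = [[-38.817506, 21.2500], [-1.0000, -18.5000]] (det J = 739.373862).
Solving J·Δ = −F gives Δ = (-0.8560, 0.7219).
Then the next iterate is (s, t)₁ = (1.6440, -1.2781).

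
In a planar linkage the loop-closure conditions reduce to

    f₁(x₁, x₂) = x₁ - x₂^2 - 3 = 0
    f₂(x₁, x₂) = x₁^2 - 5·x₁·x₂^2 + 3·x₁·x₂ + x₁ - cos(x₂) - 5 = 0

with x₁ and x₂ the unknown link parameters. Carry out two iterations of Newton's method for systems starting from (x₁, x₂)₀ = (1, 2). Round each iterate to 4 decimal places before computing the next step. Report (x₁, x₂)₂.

(-7.4871, -8.0675)

At (1, 2): F = (-6.0000, -16.583853).
Jacobian J = [[1, -2·x₂], [2·x₁ - 5·x₂^2 + 3·x₂ + 1, -10·x₁·x₂ + 3·x₁ + sin(x₂)]].
At the point, J = [[1.0000, -4.0000], [-11.0000, -16.090703]] (det J = -60.090703).
Solving J·Δ = −F gives Δ = (0.5027, -1.3743).
Then the next iterate is (x₁, x₂)₁ = (1.5027, 0.6257).
Round to (1.5027, 0.6257) and repeat: F = (-1.888800, -2.170567), J = [[1.0000, -1.2514], [3.924998, -4.308629]].
Δ = (-8.9898, -8.6932), so (x₁, x₂)₂ = (-7.4871, -8.0675).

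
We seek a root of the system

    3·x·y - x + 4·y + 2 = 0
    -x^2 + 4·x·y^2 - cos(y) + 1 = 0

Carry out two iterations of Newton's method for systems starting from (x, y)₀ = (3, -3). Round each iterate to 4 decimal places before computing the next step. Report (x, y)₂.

At (3, -3): F = (-40.0000, 100.989992).
Jacobian J = [[3·y - 1, 3·x + 4], [-2·x + 4·y^2, 8·x·y + sin(y)]].
At the point, J = [[-10.0000, 13.0000], [30.0000, -72.141120]] (det J = 331.411200).
Solving J·Δ = −F gives Δ = (-4.7457, -0.5736).
Then the next iterate is (x, y)₁ = (-1.7457, -3.5736).
Round to (-1.7457, -3.5736) and repeat: F = (8.166601, -90.314005), J = [[-11.7208, -1.2371], [54.573868, 50.326163]].
Δ = (0.5729, 1.1733), so (x, y)₂ = (-1.1728, -2.4003).

(-1.1728, -2.4003)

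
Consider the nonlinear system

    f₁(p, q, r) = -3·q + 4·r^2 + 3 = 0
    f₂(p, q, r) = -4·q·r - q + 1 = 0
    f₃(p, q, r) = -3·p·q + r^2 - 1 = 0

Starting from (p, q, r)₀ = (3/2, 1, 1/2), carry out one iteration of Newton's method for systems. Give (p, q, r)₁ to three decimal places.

At (3/2, 1, 1/2): F = (1.000, -2.000, -5.250).
Jacobian J = [[0, -3, 8·r], [0, -4·r - 1, -4·q], [-3·q, -3·p, 2·r]].
At the point, J = [[0.000, -3.000, 4.000], [0.000, -3.000, -4.000], [-3.000, -4.500, 1.000]] (det J = -72.000).
Solving J·Δ = −F gives Δ = (-1.625, -0.167, -0.375).
Then the next iterate is (p, q, r)₁ = (-0.125, 0.833, 0.125).

(-0.125, 0.833, 0.125)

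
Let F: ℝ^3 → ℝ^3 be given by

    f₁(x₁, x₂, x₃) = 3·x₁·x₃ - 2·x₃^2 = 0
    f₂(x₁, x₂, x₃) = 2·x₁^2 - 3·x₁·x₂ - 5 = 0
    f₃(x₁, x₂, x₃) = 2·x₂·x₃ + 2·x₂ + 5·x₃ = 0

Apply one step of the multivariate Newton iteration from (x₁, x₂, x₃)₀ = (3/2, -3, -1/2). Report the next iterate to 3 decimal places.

At (3/2, -3, -1/2): F = (-2.750, 13.000, -5.500).
Jacobian J = [[3·x₃, 0, 3·x₁ - 4·x₃], [4·x₁ - 3·x₂, -3·x₁, 0], [0, 2·x₃ + 2, 2·x₂ + 5]].
At the point, J = [[-1.500, 0.000, 6.500], [15.000, -4.500, 0.000], [0.000, 1.000, -1.000]] (det J = 90.750).
Solving J·Δ = −F gives Δ = (0.978, 6.149, 0.649).
Then the next iterate is (x₁, x₂, x₃)₁ = (2.478, 3.149, 0.149).

(2.478, 3.149, 0.149)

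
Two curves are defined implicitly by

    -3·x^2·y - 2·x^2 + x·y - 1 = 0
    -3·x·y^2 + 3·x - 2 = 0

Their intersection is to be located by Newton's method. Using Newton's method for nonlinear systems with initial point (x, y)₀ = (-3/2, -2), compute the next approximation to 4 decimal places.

At (-3/2, -2): F = (11.0000, 11.5000).
Jacobian J = [[-6·x·y - 4·x + y, -3·x^2 + x], [-3·y^2 + 3, -6·x·y]].
At the point, J = [[-14.0000, -8.2500], [-9.0000, -18.0000]] (det J = 177.7500).
Solving J·Δ = −F gives Δ = (0.5802, 0.3488).
Then the next iterate is (x, y)₁ = (-0.9198, -1.6512).

(-0.9198, -1.6512)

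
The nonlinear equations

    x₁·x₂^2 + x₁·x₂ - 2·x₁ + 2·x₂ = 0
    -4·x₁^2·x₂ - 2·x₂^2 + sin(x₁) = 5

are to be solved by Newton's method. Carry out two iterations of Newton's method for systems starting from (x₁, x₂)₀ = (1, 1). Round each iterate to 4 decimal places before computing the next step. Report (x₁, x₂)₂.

(-8.7925, -4.2161)

At (1, 1): F = (2.0000, -10.158529).
Jacobian J = [[x₂^2 + x₂ - 2, 2·x₁·x₂ + x₁ + 2], [-8·x₁·x₂ + cos(x₁), -4·x₁^2 - 4·x₂]].
At the point, J = [[0.0000, 5.0000], [-7.459698, -8.0000]] (det J = 37.298488).
Solving J·Δ = −F gives Δ = (-0.9328, -0.4000).
Then the next iterate is (x₁, x₂)₁ = (0.0672, 0.6000).
Round to (0.0672, 0.6000) and repeat: F = (1.130112, -5.663689), J = [[-1.0400, 2.147840], [0.675183, -2.418063]].
Δ = (-8.8597, -4.8161), so (x₁, x₂)₂ = (-8.7925, -4.2161).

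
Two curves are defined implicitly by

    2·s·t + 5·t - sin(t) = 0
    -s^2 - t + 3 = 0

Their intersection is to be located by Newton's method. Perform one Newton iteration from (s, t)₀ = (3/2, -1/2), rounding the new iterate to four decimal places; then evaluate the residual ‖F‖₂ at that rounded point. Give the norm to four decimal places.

At (3/2, -1/2): F = (-3.520574, 1.2500).
Jacobian J = [[2·t, 2·s - cos(t) + 5], [-2·s, -1]].
At the point, J = [[-1.0000, 7.122417], [-3.0000, -1.0000]] (det J = 22.367252).
Solving J·Δ = −F gives Δ = (0.2406, 0.5281).
Then the next iterate is (s, t)₁ = (1.7406, 0.0281).
Re-evaluating at (1.7406, 0.0281): F = (0.210225, -0.057788), so ‖F‖₂ = 0.2180.

0.2180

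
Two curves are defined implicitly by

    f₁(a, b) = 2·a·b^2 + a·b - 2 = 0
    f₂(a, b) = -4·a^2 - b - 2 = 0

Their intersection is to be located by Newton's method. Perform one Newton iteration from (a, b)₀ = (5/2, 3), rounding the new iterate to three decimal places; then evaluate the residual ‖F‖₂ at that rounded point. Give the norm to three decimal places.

At (5/2, 3): F = (50.500, -30.000).
Jacobian J = [[2·b^2 + b, 4·a·b + a], [-8·a, -1]].
At the point, J = [[21.000, 32.500], [-20.000, -1.000]] (det J = 629.000).
Solving J·Δ = −F gives Δ = (-1.470, -0.604).
Then the next iterate is (a, b)₁ = (1.030, 2.396).
Re-evaluating at (1.030, 2.396): F = (12.29396, -8.63960), so ‖F‖₂ = 15.026.

15.026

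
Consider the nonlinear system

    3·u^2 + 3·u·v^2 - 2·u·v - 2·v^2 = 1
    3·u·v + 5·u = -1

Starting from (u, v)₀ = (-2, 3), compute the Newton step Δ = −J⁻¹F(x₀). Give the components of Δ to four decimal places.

At (-2, 3): F = (-49.0000, -27.0000).
Jacobian J = [[6·u + 3·v^2 - 2·v, 6·u·v - 2·u - 4·v], [3·v + 5, 3·u]].
At the point, J = [[9.0000, -44.0000], [14.0000, -6.0000]] (det J = 562.0000).
Solving J·Δ = −F gives Δ = (1.5907, -0.7883).

(1.5907, -0.7883)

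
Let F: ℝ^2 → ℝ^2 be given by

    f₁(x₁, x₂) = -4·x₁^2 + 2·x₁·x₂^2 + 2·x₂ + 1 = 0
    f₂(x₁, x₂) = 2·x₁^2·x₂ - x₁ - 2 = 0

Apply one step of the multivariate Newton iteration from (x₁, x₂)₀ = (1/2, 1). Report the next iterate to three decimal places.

(2.400, 1.200)

At (1/2, 1): F = (3.000, -2.000).
Jacobian J = [[-8·x₁ + 2·x₂^2, 4·x₁·x₂ + 2], [4·x₁·x₂ - 1, 2·x₁^2]].
At the point, J = [[-2.000, 4.000], [1.000, 0.500]] (det J = -5.000).
Solving J·Δ = −F gives Δ = (1.900, 0.200).
Then the next iterate is (x₁, x₂)₁ = (2.400, 1.200).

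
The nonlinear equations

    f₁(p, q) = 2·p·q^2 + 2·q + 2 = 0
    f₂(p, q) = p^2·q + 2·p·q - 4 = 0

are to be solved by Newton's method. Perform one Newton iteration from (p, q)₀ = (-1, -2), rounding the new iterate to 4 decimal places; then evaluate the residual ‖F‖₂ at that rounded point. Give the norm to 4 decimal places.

99.4387

At (-1, -2): F = (-10.0000, -2.0000).
Jacobian J = [[2·q^2, 4·p·q + 2], [2·p·q + 2·q, p^2 + 2·p]].
At the point, J = [[8.0000, 10.0000], [0.0000, -1.0000]] (det J = -8.0000).
Solving J·Δ = −F gives Δ = (3.7500, -2.0000).
Then the next iterate is (p, q)₁ = (2.7500, -4.0000).
Re-evaluating at (2.7500, -4.0000): F = (82.0000, -56.2500), so ‖F‖₂ = 99.4387.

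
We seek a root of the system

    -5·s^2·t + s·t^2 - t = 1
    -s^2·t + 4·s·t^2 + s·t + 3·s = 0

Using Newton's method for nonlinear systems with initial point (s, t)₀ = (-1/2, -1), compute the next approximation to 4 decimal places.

(-0.6481, 0.0741)

At (-1/2, -1): F = (0.7500, -2.7500).
Jacobian J = [[-10·s·t + t^2, -5·s^2 + 2·s·t - 1], [-2·s·t + 4·t^2 + t + 3, -s^2 + 8·s·t + s]].
At the point, J = [[-4.0000, -1.2500], [5.0000, 3.2500]] (det J = -6.7500).
Solving J·Δ = −F gives Δ = (-0.1481, 1.0741).
Then the next iterate is (s, t)₁ = (-0.6481, 0.0741).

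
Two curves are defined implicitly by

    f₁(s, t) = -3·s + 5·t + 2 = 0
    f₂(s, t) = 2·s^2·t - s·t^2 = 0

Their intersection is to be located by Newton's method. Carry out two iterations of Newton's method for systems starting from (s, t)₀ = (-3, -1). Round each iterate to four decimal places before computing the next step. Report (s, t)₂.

(-0.9129, -0.9477)

At (-3, -1): F = (6.0000, -15.0000).
Jacobian J = [[-3, 5], [4·s·t - t^2, 2·s^2 - 2·s·t]].
At the point, J = [[-3.0000, 5.0000], [11.0000, 12.0000]] (det J = -91.0000).
Solving J·Δ = −F gives Δ = (1.6154, -0.2308).
Then the next iterate is (s, t)₁ = (-1.3846, -1.2308).
Round to (-1.3846, -1.2308) and repeat: F = (-0.0002, -2.621688), J = [[-3.0000, 5.0000], [5.301794, 0.425903]].
Δ = (0.4717, 0.2831), so (s, t)₂ = (-0.9129, -0.9477).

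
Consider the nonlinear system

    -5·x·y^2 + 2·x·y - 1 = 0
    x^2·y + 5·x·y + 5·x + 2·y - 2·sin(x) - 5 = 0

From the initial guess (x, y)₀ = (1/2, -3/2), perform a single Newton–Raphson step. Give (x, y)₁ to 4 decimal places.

At (1/2, -3/2): F = (-8.1250, -10.583851).
Jacobian J = [[-5·y^2 + 2·y, -10·x·y + 2·x], [2·x·y + 5·y - 2·cos(x) + 5, x^2 + 5·x + 2]].
At the point, J = [[-14.2500, 8.5000], [-5.755165, 4.7500]] (det J = -18.768596).
Solving J·Δ = −F gives Δ = (2.7370, 5.5443).
Then the next iterate is (x, y)₁ = (3.2370, 4.0443).

(3.2370, 4.0443)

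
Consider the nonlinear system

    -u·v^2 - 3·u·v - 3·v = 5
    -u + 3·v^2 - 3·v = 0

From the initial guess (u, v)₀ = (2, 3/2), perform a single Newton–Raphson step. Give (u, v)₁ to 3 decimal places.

At (2, 3/2): F = (-23.000, 0.250).
Jacobian J = [[-v^2 - 3·v, -2·u·v - 3·u - 3], [-1, 6·v - 3]].
At the point, J = [[-6.750, -15.000], [-1.000, 6.000]] (det J = -55.500).
Solving J·Δ = −F gives Δ = (-2.419, -0.445).
Then the next iterate is (u, v)₁ = (-0.419, 1.055).

(-0.419, 1.055)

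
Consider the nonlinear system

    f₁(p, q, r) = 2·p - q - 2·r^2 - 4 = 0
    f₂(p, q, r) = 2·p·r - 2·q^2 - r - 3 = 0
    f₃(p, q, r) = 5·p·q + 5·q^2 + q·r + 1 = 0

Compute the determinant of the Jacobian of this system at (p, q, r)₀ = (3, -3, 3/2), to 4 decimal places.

-708.0000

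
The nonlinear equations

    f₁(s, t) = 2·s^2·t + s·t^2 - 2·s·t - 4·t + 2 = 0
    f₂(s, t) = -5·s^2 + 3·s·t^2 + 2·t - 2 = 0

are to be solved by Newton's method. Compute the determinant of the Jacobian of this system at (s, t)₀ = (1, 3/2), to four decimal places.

J = [[4·s·t + t^2 - 2·t, 2·s^2 + 2·s·t - 2·s - 4], [-10·s + 3·t^2, 6·s·t + 2]].
At the point, J = [[5.2500, -1.0000], [-3.2500, 11.0000]].
det J = 54.5000.

54.5000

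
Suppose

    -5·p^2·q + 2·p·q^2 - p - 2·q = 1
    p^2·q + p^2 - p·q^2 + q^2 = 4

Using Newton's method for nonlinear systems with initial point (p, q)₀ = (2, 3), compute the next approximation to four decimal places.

At (2, 3): F = (-33.0000, 3.0000).
Jacobian J = [[-10·p·q + 2·q^2 - 1, -5·p^2 + 4·p·q - 2], [2·p·q + 2·p - q^2, p^2 - 2·p·q + 2·q]].
At the point, J = [[-43.0000, 2.0000], [7.0000, -2.0000]] (det J = 72.0000).
Solving J·Δ = −F gives Δ = (-0.8333, -1.4167).
Then the next iterate is (p, q)₁ = (1.1667, 1.5833).

(1.1667, 1.5833)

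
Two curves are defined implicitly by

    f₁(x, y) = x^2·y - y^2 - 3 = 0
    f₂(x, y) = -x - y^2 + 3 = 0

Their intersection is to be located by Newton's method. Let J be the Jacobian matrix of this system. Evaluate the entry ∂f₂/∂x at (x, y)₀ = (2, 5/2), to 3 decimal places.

∂f₂/∂x = -1.
At (2, 5/2) this is -1.000.

-1.000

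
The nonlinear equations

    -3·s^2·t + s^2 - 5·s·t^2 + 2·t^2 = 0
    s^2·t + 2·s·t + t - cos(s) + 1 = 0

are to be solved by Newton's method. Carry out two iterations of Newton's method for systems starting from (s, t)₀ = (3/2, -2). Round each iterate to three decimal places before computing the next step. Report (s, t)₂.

At (3/2, -2): F = (-6.250, -11.57074).
Jacobian J = [[-6·s·t + 2·s - 5·t^2, -3·s^2 - 10·s·t + 4·t], [2·s·t + 2·t + sin(s), s^2 + 2·s + 1]].
At the point, J = [[1.000, 15.250], [-9.00251, 6.250]] (det J = 143.53820).
Solving J·Δ = −F gives Δ = (-0.957, 0.473).
Then the next iterate is (s, t)₁ = (0.543, -1.527).
Round to (0.543, -1.527) and repeat: F = (-0.02163, -3.49172), J = [[-5.59768, 1.29906], [-4.19562, 2.38085]].
Δ = (0.569, 2.470), so (s, t)₂ = (1.112, 0.943).

(1.112, 0.943)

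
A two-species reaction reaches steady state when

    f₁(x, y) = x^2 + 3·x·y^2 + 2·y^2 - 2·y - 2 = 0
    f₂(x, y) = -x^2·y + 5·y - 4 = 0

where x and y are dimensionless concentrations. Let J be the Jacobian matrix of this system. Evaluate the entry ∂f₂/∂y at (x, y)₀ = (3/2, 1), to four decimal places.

∂f₂/∂y = -x^2 + 5.
At (3/2, 1) this is 2.7500.

2.7500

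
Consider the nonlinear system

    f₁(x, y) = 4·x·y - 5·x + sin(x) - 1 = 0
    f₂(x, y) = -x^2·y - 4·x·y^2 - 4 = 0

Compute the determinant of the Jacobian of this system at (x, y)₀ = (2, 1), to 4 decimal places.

92.3229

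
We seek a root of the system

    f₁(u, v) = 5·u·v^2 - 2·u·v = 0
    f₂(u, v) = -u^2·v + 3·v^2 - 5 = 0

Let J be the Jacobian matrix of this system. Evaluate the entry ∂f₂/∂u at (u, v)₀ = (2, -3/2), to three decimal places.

6.000

∂f₂/∂u = -2·u·v.
At (2, -3/2) this is 6.000.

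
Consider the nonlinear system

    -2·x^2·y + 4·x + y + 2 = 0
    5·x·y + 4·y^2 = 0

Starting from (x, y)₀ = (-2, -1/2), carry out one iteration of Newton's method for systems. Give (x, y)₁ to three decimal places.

At (-2, -1/2): F = (-2.500, 6.000).
Jacobian J = [[-4·x·y + 4, -2·x^2 + 1], [5·y, 5·x + 8·y]].
At the point, J = [[0.000, -7.000], [-2.500, -14.000]] (det J = -17.500).
Solving J·Δ = −F gives Δ = (4.400, -0.357).
Then the next iterate is (x, y)₁ = (2.400, -0.857).

(2.400, -0.857)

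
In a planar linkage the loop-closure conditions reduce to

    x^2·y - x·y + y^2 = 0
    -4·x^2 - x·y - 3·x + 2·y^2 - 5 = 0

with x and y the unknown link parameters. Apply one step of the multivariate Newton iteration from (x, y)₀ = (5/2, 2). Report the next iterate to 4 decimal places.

(1.1094, 1.9516)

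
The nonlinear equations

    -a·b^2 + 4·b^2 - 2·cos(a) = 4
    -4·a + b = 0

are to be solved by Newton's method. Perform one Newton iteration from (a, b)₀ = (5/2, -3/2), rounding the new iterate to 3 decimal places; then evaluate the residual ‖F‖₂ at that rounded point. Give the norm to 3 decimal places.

4.164

At (5/2, -3/2): F = (0.97729, -11.500).
Jacobian J = [[-b^2 + 2·sin(a), -2·a·b + 8·b], [-4, 1]].
At the point, J = [[-1.05306, -4.500], [-4.000, 1.000]] (det J = -19.05306).
Solving J·Δ = −F gives Δ = (-2.665, 0.841).
Then the next iterate is (a, b)₁ = (-0.165, -0.659).
Re-evaluating at (-0.165, -0.659): F = (-4.16406, 0.001), so ‖F‖₂ = 4.164.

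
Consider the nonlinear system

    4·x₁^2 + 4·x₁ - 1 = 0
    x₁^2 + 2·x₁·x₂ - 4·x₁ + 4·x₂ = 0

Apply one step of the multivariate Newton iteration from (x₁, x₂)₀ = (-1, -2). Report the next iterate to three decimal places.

At (-1, -2): F = (-1.000, 1.000).
Jacobian J = [[8·x₁ + 4, 0], [2·x₁ + 2·x₂ - 4, 2·x₁ + 4]].
At the point, J = [[-4.000, 0.000], [-10.000, 2.000]] (det J = -8.000).
Solving J·Δ = −F gives Δ = (-0.250, -1.750).
Then the next iterate is (x₁, x₂)₁ = (-1.250, -3.750).

(-1.250, -3.750)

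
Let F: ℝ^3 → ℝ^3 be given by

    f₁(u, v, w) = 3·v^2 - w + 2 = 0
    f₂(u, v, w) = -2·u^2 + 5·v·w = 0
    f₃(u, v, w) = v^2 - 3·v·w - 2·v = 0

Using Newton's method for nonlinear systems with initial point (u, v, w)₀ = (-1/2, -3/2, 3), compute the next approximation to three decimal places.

(-1.213, -0.681, 1.381)

At (-1/2, -3/2, 3): F = (5.750, -23.000, 18.750).
Jacobian J = [[0, 6·v, -1], [-4·u, 5·w, 5·v], [0, 2·v - 3·w - 2, -3·v]].
At the point, J = [[0.000, -9.000, -1.000], [2.000, 15.000, -7.500], [0.000, -14.000, 4.500]] (det J = 109.000).
Solving J·Δ = −F gives Δ = (-0.713, 0.819, -1.619).
Then the next iterate is (u, v, w)₁ = (-1.213, -0.681, 1.381).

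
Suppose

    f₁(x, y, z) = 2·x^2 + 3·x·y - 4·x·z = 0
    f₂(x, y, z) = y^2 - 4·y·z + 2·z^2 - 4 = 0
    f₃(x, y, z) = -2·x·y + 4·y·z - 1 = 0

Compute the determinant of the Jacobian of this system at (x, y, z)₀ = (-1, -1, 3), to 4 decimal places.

3208.0000

J = [[4·x + 3·y - 4·z, 3·x, -4·x], [0, 2·y - 4·z, -4·y + 4·z], [-2·y, -2·x + 4·z, 4·y]].
At the point, J = [[-19.0000, -3.0000, 4.0000], [0.0000, -14.0000, 16.0000], [2.0000, 14.0000, -4.0000]].
det J = 3208.0000.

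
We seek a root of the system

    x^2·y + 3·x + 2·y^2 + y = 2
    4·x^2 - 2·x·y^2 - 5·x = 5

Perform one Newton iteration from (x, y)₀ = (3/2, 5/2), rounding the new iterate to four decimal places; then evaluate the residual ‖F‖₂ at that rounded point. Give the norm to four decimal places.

10.8112

At (3/2, 5/2): F = (23.1250, -22.2500).
Jacobian J = [[2·x·y + 3, x^2 + 4·y + 1], [8·x - 2·y^2 - 5, -4·x·y]].
At the point, J = [[10.5000, 13.2500], [-5.5000, -15.0000]] (det J = -84.6250).
Solving J·Δ = −F gives Δ = (-0.6152, -1.2578).
Then the next iterate is (x, y)₁ = (0.8848, 1.2422).
Re-evaluating at (0.8848, 1.2422): F = (5.955204, -9.023116), so ‖F‖₂ = 10.8112.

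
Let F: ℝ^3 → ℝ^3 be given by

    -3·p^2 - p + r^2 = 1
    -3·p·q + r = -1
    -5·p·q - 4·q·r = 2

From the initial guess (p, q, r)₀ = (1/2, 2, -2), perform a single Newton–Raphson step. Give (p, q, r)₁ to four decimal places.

At (1/2, 2, -2): F = (1.7500, -4.0000, 9.0000).
Jacobian J = [[-6·p - 1, 0, 2·r], [-3·q, -3·p, 1], [-5·q, -5·p - 4·r, -4·q]].
At the point, J = [[-4.0000, 0.0000, -4.0000], [-6.0000, -1.5000, 1.0000], [-10.0000, 5.5000, -8.0000]] (det J = 166.0000).
Solving J·Δ = −F gives Δ = (-0.2733, -1.0994, 0.7108).
Then the next iterate is (p, q, r)₁ = (0.2267, 0.9006, -1.2892).

(0.2267, 0.9006, -1.2892)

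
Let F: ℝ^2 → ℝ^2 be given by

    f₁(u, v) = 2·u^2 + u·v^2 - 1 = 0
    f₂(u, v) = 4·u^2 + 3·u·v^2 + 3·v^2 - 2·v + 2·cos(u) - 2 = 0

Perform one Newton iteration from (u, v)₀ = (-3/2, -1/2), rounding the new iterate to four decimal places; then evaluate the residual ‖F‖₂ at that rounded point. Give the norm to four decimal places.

At (-3/2, -1/2): F = (3.1250, 7.766474).
Jacobian J = [[4·u + v^2, 2·u·v], [8·u + 3·v^2 - 2·sin(u), 6·u·v + 6·v - 2]].
At the point, J = [[-5.7500, 1.5000], [-9.255010, -0.5000]] (det J = 16.757515).
Solving J·Δ = −F gives Δ = (0.7884, 0.9390).
Then the next iterate is (u, v)₁ = (-0.7116, 0.4390).
Re-evaluating at (-0.7116, 0.4390): F = (-0.124391, 0.828876), so ‖F‖₂ = 0.8382.

0.8382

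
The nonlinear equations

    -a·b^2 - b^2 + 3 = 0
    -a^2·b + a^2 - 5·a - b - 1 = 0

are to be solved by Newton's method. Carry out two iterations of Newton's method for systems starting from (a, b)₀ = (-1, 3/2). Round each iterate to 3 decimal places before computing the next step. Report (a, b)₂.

(1.503, -6.748)

At (-1, 3/2): F = (3.000, 2.000).
Jacobian J = [[-b^2, -2·a·b - 2·b], [-2·a·b + 2·a - 5, -a^2 - 1]].
At the point, J = [[-2.250, 0.000], [-4.000, -2.000]] (det J = 4.500).
Solving J·Δ = −F gives Δ = (1.333, -1.667).
Then the next iterate is (a, b)₁ = (0.333, -0.167).
Round to (0.333, -0.167) and repeat: F = (2.96282, -2.36859), J = [[-0.02789, 0.44522], [-4.22278, -1.11089]].
Δ = (1.170, -6.581), so (a, b)₂ = (1.503, -6.748).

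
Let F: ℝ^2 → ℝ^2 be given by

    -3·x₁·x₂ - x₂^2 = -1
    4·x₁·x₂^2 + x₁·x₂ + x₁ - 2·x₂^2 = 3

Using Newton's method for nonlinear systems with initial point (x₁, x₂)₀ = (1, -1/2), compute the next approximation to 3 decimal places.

(5.167, 3.750)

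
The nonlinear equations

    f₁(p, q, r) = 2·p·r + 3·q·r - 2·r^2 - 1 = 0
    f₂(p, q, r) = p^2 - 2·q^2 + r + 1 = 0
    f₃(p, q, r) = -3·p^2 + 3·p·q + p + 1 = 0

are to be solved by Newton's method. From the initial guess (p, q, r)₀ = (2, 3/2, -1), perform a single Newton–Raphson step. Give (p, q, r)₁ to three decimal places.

(2.202, 1.719, 0.005)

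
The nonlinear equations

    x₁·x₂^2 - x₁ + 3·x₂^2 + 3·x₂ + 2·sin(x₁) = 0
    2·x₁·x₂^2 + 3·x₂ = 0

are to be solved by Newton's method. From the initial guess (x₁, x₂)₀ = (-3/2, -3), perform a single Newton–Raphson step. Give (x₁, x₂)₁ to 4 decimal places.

At (-3/2, -3): F = (4.005010, -36.0000).
Jacobian J = [[x₂^2 + 2·cos(x₁) - 1, 2·x₁·x₂ + 6·x₂ + 3], [2·x₂^2, 4·x₁·x₂ + 3]].
At the point, J = [[8.141474, -6.0000], [18.0000, 21.0000]] (det J = 278.970962).
Solving J·Δ = −F gives Δ = (0.4728, 1.3090).
Then the next iterate is (x₁, x₂)₁ = (-1.0272, -1.6910).

(-1.0272, -1.6910)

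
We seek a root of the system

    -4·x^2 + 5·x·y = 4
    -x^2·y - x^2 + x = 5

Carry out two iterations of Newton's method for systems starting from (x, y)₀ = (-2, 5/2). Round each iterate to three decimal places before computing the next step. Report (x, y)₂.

At (-2, 5/2): F = (-45.000, -21.000).
Jacobian J = [[-8·x + 5·y, 5·x], [-2·x·y - 2·x + 1, -x^2]].
At the point, J = [[28.500, -10.000], [15.000, -4.000]] (det J = 36.000).
Solving J·Δ = −F gives Δ = (0.833, -2.125).
Then the next iterate is (x, y)₁ = (-1.167, 0.375).
Round to (-1.167, 0.375) and repeat: F = (-11.63568, -8.03960), J = [[11.211, -5.835], [4.20925, -1.36189]].
Δ = (3.343, 4.429), so (x, y)₂ = (2.176, 4.804).

(2.176, 4.804)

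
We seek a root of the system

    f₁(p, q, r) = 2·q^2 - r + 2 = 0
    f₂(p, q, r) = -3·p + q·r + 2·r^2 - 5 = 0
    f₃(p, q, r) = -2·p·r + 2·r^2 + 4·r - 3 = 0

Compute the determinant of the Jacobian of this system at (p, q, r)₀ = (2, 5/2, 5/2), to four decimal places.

J = [[0, 4·q, -1], [-3, r, q + 4·r], [-2·r, 0, -2·p + 4·r + 4]].
At the point, J = [[0.0000, 10.0000, -1.0000], [-3.0000, 2.5000, 12.5000], [-5.0000, 0.0000, 10.0000]].
det J = -337.5000.

-337.5000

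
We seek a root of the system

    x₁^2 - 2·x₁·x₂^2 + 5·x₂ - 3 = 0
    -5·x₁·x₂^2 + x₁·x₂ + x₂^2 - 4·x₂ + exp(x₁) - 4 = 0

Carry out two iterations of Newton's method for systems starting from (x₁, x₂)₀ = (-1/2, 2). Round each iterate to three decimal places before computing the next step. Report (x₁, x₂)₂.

At (-1/2, 2): F = (11.250, 1.60653).
Jacobian J = [[2·x₁ - 2·x₂^2, -4·x₁·x₂ + 5], [-5·x₂^2 + x₂ + exp(x₁), -10·x₁·x₂ + x₁ + 2·x₂ - 4]].
At the point, J = [[-9.000, 9.000], [-17.39347, 9.500]] (det J = 71.04122).
Solving J·Δ = −F gives Δ = (-1.301, -2.551).
Then the next iterate is (x₁, x₂)₁ = (-1.801, -0.551).
Round to (-1.801, -0.551) and repeat: F = (-1.41783, 2.39901), J = [[-4.20920, 1.03060], [-1.90387, -16.82651]].
Δ = (-0.294, 0.176), so (x₁, x₂)₂ = (-2.095, -0.375).

(-2.095, -0.375)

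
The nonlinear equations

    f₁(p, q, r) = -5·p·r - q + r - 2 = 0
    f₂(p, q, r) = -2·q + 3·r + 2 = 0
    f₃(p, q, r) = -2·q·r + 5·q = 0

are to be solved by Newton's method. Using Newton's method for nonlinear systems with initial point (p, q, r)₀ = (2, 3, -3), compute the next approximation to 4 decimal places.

(2.6667, 2.0000, 0.6667)

At (2, 3, -3): F = (22.0000, -13.0000, 33.0000).
Jacobian J = [[-5·r, -1, -5·p + 1], [0, -2, 3], [0, -2·r + 5, -2·q]].
At the point, J = [[15.0000, -1.0000, -9.0000], [0.0000, -2.0000, 3.0000], [0.0000, 11.0000, -6.0000]] (det J = -315.0000).
Solving J·Δ = −F gives Δ = (0.6667, -1.0000, 3.6667).
Then the next iterate is (p, q, r)₁ = (2.6667, 2.0000, 0.6667).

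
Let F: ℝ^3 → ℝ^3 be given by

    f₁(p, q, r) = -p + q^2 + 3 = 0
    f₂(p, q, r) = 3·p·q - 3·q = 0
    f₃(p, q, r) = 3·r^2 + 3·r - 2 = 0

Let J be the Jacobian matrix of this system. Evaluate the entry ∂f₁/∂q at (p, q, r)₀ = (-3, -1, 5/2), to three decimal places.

∂f₁/∂q = 2·q.
At (-3, -1, 5/2) this is -2.000.

-2.000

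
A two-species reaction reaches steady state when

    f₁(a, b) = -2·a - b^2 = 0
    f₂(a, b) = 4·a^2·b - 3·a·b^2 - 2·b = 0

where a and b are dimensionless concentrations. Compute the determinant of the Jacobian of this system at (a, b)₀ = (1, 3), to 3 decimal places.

J = [[-2, -2·b], [8·a·b - 3·b^2, 4·a^2 - 6·a·b - 2]].
At the point, J = [[-2.000, -6.000], [-3.000, -16.000]].
det J = 14.000.

14.000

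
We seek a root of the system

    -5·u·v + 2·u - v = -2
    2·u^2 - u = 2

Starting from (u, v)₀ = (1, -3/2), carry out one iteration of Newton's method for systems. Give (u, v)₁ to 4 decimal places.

(1.3333, 1.1944)

At (1, -3/2): F = (13.0000, -1.0000).
Jacobian J = [[-5·v + 2, -5·u - 1], [4·u - 1, 0]].
At the point, J = [[9.5000, -6.0000], [3.0000, 0.0000]] (det J = 18.0000).
Solving J·Δ = −F gives Δ = (0.3333, 2.6944).
Then the next iterate is (u, v)₁ = (1.3333, 1.1944).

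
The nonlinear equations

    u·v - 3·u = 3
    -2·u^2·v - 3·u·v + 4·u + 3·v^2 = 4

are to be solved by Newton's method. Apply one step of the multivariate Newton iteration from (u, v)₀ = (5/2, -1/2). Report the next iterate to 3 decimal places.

At (5/2, -1/2): F = (-11.750, 16.750).
Jacobian J = [[v - 3, u], [-4·u·v - 3·v + 4, -2·u^2 - 3·u + 6·v]].
At the point, J = [[-3.500, 2.500], [10.500, -23.000]] (det J = 54.250).
Solving J·Δ = −F gives Δ = (-4.210, -1.194).
Then the next iterate is (u, v)₁ = (-1.710, -1.694).

(-1.710, -1.694)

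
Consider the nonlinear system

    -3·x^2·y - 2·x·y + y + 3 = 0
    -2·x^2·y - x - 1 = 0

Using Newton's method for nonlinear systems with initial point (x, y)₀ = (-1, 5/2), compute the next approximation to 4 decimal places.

(-1.3000, -1.3500)

At (-1, 5/2): F = (3.0000, -5.0000).
Jacobian J = [[-6·x·y - 2·y, -3·x^2 - 2·x + 1], [-4·x·y - 1, -2·x^2]].
At the point, J = [[10.0000, 0.0000], [9.0000, -2.0000]] (det J = -20.0000).
Solving J·Δ = −F gives Δ = (-0.3000, -3.8500).
Then the next iterate is (x, y)₁ = (-1.3000, -1.3500).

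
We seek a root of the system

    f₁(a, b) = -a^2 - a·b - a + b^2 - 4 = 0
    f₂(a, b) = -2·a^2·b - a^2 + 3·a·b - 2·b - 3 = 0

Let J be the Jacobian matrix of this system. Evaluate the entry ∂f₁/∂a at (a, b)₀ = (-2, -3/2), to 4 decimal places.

4.5000

∂f₁/∂a = -2·a - b - 1.
At (-2, -3/2) this is 4.5000.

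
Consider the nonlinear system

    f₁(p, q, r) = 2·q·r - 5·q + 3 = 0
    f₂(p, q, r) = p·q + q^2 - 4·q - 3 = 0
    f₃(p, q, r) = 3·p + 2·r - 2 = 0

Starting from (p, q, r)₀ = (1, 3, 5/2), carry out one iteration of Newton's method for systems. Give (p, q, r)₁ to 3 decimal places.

At (1, 3, 5/2): F = (3.000, -3.000, 6.000).
Jacobian J = [[0, 2·r - 5, 2·q], [q, p + 2·q - 4, 0], [3, 0, 2]].
At the point, J = [[0.000, 0.000, 6.000], [3.000, 3.000, 0.000], [3.000, 0.000, 2.000]] (det J = -54.000).
Solving J·Δ = −F gives Δ = (-1.667, 2.667, -0.500).
Then the next iterate is (p, q, r)₁ = (-0.667, 5.667, 2.000).

(-0.667, 5.667, 2.000)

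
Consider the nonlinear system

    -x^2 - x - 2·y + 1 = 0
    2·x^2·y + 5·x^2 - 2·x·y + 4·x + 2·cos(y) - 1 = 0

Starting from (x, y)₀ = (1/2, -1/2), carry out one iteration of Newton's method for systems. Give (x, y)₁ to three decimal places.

(-0.032, 0.657)

At (1/2, -1/2): F = (1.250, 4.25517).
Jacobian J = [[-2·x - 1, -2], [4·x·y + 10·x - 2·y + 4, 2·x^2 - 2·x - 2·sin(y)]].
At the point, J = [[-2.000, -2.000], [9.000, 0.45885]] (det J = 17.08230).
Solving J·Δ = −F gives Δ = (-0.532, 1.157).
Then the next iterate is (x, y)₁ = (-0.032, 0.657).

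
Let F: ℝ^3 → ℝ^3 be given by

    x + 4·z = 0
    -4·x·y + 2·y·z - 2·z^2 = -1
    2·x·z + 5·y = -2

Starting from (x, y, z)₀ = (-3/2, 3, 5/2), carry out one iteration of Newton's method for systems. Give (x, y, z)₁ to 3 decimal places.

At (-3/2, 3, 5/2): F = (8.500, 21.500, 9.500).
Jacobian J = [[1, 0, 4], [-4·y, -4·x + 2·z, 2·y - 4·z], [2·z, 5, 2·x]].
At the point, J = [[1.000, 0.000, 4.000], [-12.000, 11.000, -4.000], [5.000, 5.000, -3.000]] (det J = -473.000).
Solving J·Δ = −F gives Δ = (-0.208, -2.936, -2.073).
Then the next iterate is (x, y, z)₁ = (-1.708, 0.064, 0.427).

(-1.708, 0.064, 0.427)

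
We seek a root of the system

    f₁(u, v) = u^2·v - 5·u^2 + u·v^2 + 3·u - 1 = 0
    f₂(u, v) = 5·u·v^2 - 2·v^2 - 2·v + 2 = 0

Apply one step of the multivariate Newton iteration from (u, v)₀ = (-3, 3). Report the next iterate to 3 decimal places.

At (-3, 3): F = (-55.000, -157.000).
Jacobian J = [[2·u·v - 10·u + v^2 + 3, u^2 + 2·u·v], [5·v^2, 10·u·v - 4·v - 2]].
At the point, J = [[24.000, -9.000], [45.000, -104.000]] (det J = -2091.000).
Solving J·Δ = −F gives Δ = (2.060, -0.618).
Then the next iterate is (u, v)₁ = (-0.940, 2.382).

(-0.940, 2.382)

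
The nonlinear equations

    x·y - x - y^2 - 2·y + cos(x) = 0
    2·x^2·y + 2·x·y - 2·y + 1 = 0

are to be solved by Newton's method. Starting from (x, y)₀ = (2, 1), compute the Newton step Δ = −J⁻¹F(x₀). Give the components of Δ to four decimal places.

(1.1150, -2.2150)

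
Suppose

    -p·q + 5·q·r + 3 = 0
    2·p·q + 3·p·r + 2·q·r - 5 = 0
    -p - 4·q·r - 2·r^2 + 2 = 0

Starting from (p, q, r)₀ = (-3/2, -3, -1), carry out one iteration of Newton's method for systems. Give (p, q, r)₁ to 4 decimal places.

(-5.7610, 17.5283, -5.7421)

At (-3/2, -3, -1): F = (13.5000, 14.5000, -10.5000).
Jacobian J = [[-q, -p + 5·r, 5·q], [2·q + 3·r, 2·p + 2·r, 3·p + 2·q], [-1, -4·r, -4·q - 4·r]].
At the point, J = [[3.0000, -3.5000, -15.0000], [-9.0000, -5.0000, -10.5000], [-1.0000, 4.0000, 16.0000]] (det J = -39.7500).
Solving J·Δ = −F gives Δ = (-4.2610, 20.5283, -4.7421).
Then the next iterate is (p, q, r)₁ = (-5.7610, 17.5283, -5.7421).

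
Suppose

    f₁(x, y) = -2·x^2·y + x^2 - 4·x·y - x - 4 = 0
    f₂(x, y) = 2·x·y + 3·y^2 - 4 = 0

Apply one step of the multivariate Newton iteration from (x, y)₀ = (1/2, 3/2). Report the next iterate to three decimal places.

At (1/2, 3/2): F = (-8.000, 4.250).
Jacobian J = [[-4·x·y + 2·x - 4·y - 1, -2·x^2 - 4·x], [2·y, 2·x + 6·y]].
At the point, J = [[-9.000, -2.500], [3.000, 10.000]] (det J = -82.500).
Solving J·Δ = −F gives Δ = (-0.841, -0.173).
Then the next iterate is (x, y)₁ = (-0.341, 1.327).

(-0.341, 1.327)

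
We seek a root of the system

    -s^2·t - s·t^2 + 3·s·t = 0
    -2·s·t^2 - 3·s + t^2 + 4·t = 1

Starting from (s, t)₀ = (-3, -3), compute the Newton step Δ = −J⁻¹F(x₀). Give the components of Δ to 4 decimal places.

(1.5588, 0.6912)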